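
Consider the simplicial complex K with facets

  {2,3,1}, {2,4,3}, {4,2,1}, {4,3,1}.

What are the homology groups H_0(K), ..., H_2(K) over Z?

Fix the vertex order 1 < 2 < 3 < 4 and write every simplex with vertices in increasing order. Then dim K = 2 and the simplices of K are:

  0-simplices (4): [1], [2], [3], [4]
  1-simplices (6): [1,2], [1,3], [1,4], [2,3], [2,4], [3,4]
  2-simplices (4): [1,2,3], [1,2,4], [1,3,4], [2,3,4]

so the chain groups are C_0 ≅ Z^4, C_1 ≅ Z^6, C_2 ≅ Z^4.

∂_1: C_1 → C_0 is given by ∂[p,q] = [q] − [p]. For instance
  ∂[1,3] = [3] − [1].
This gives a 4×6 integer matrix of rank 3; reducing to Smith normal form yields diagonal entries (1,1,1).

The boundary map ∂_2: C_2 → C_1 sends each 2-simplex [p,q,r] to [q,r] − [p,r] + [p,q]. For instance
  ∂[2,3,4] = [3,4] − [2,4] + [2,3],
  ∂[1,3,4] = [3,4] − [1,4] + [1,3].
The resulting 6×4 matrix has rank 3, and its Smith normal form has invariant factors (1,1,1).

Computing H_k = (kernel of ∂_k) / (image of ∂_{k+1}):

  H_0: rank C_0 − rank ∂_1 = 4 − 3 = 1, and the invariant factors of ∂_1 are all 1, so H_0 = Z.
  H_1: rank ker ∂_1 − rank ∂_2 = (6 − 3) − 3 = 0, and the invariant factors of ∂_2 are all 1, so H_1 = 0.
  H_2: rank ker ∂_2 − rank ∂_3 = (4 − 3) − 0 = 1, and there is no ∂_3, so H_2 = Z.

H_0 ≅ Z,  H_1 = 0,  H_2 ≅ Z.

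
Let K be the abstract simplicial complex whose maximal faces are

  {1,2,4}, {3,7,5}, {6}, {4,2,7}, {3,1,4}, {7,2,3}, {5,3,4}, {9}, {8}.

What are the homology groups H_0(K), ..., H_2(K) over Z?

H_0 ≅ Z^4,  H_1 ≅ Z,  H_2 = 0.

Take the total order 1 < 2 < 3 < 4 < 5 < 6 < 7 < 8 < 9 on the vertex set. Then K (dimension 2) consists of the simplices:

  0-simplices (9): [1], [2], [3], [4], [5], [6], [7], [8], [9]
  1-simplices (12): [1,2], [1,3], [1,4], [2,3], [2,4], [2,7], [3,4], [3,5], [3,7], [4,5], [4,7], [5,7]
  2-simplices (6): [1,2,4], [1,3,4], [2,3,7], [2,4,7], [3,4,5], [3,5,7]

Hence C_0 ≅ Z^9, C_1 ≅ Z^12, C_2 ≅ Z^6.

The boundary map ∂_1: C_1 → C_0 is given by ∂[p,q] = [q] − [p]. For instance
  ∂[2,3] = [3] − [2].
The 9×12 boundary matrix has rank 5 and Smith normal form diag(1,1,1,1,1).

∂_2: C_2 → C_1 sends each 2-simplex [p,q,r] to [q,r] − [p,r] + [p,q]. For instance
  ∂[2,4,7] = [4,7] − [2,7] + [2,4],
  ∂[2,3,7] = [3,7] − [2,7] + [2,3].
As a 12×6 matrix over Z this has rank 6, with invariant factors (1,1,1,1,1,1).

Now H_k = ker ∂_k / im ∂_{k+1}, so:

  H_0: rank C_0 − rank ∂_1 = 9 − 5 = 4, and the invariant factors of ∂_1 are all 1, so H_0 ≅ Z^4.
  H_1: rank ker ∂_1 − rank ∂_2 = (12 − 5) − 6 = 1, and the invariant factors of ∂_2 are all 1, so H_1 ≅ Z.
  H_2: rank ker ∂_2 − rank ∂_3 = (6 − 6) − 0 = 0, and there is no ∂_3, so H_2 ≅ 0.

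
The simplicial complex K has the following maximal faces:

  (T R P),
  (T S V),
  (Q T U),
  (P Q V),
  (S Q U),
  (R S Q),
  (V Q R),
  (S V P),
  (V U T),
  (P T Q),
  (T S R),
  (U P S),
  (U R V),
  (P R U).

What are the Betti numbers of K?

Fix the vertex order P < Q < R < S < T < U < V and write every simplex with vertices in increasing order. Then dim K = 2 and the simplices of K are:

  0-simplices (7): P, Q, R, S, T, U, V
  1-simplices (21): PQ, PR, PS, PT, PU, PV, QR, QS, QT, QU, QV, RS, RT, RU, RV, ST, SU, SV, TU, TV, UV
  2-simplices (14): PQT, PQV, PRT, PRU, PSU, PSV, QRS, QRV, QSU, QTU, RST, RUV, STV, TUV

giving chain groups C_0 ≅ Z^7, C_1 ≅ Z^21, C_2 ≅ Z^14.

∂_1: C_1 → C_0 maps an edge to its endpoints' difference, ∂[p,q] = q − p. For instance
  ∂RV = V − R.
This gives a 7×21 integer matrix of rank 6; reducing to Smith normal form yields diagonal entries (1,1,1,1,1,1).

∂_2: C_2 → C_1 sends each 2-simplex [p,q,r] to [q,r] − [p,r] + [p,q]. For instance
  ∂PQV = QV − PV + PQ,
  ∂PQT = QT − PT + PQ.
The 21×14 boundary matrix has rank 13 and Smith normal form diag(1,1,1,1,1,1,1,1,1,1,1,1,1).

From H_k ≅ ker(∂_k) / im(∂_{k+1}) we obtain:

  H_0: rank C_0 − rank ∂_1 = 7 − 6 = 1, and the invariant factors of ∂_1 are all 1, so H_0 ≅ Z.
  H_1: rank ker ∂_1 − rank ∂_2 = (21 − 6) − 13 = 2, and the invariant factors of ∂_2 are all 1, so H_1 ≅ Z^2.
  H_2: rank ker ∂_2 − rank ∂_3 = (14 − 13) − 0 = 1, and there is no ∂_3, so H_2 ≅ Z.

Hence the Betti numbers are b_0 = 1, b_1 = 2, b_2 = 1.

b_0 = 1, b_1 = 2, b_2 = 1.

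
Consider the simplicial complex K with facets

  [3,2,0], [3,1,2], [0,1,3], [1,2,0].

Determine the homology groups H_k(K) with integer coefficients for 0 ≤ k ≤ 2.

H_0 = Z,  H_1 = 0,  H_2 = Z.

Take the total order 0 < 1 < 2 < 3 on the vertex set. Then K (dimension 2) consists of the simplices:

  0-simplices (4): [0], [1], [2], [3]
  1-simplices (6): [0,1], [0,2], [0,3], [1,2], [1,3], [2,3]
  2-simplices (4): [0,1,2], [0,1,3], [0,2,3], [1,2,3]

so the chain groups are C_0 ≅ Z^4, C_1 ≅ Z^6, C_2 ≅ Z^4.

The boundary map ∂_1: C_1 → C_0 is given by ∂[p,q] = [q] − [p]. For instance
  ∂[1,2] = [2] − [1].
The resulting 4×6 matrix has rank 3, and its Smith normal form has invariant factors (1,1,1).

Boundary ∂_2: C_2 → C_1 acts by ∂[p,q,r] = [q,r] − [p,r] + [p,q]. For instance
  ∂[1,2,3] = [2,3] − [1,3] + [1,2],
  ∂[0,1,2] = [1,2] − [0,2] + [0,1].
The 6×4 boundary matrix has rank 3 and Smith normal form diag(1,1,1).

From H_k ≅ ker(∂_k) / im(∂_{k+1}) we obtain:

  H_0: rank C_0 − rank ∂_1 = 4 − 3 = 1, and the invariant factors of ∂_1 are all 1, so H_0 = Z.
  H_1: rank ker ∂_1 − rank ∂_2 = (6 − 3) − 3 = 0, and the invariant factors of ∂_2 are all 1, so H_1 = 0.
  H_2: rank ker ∂_2 − rank ∂_3 = (4 − 3) − 0 = 1, and there is no ∂_3, so H_2 = Z.

As a check, the Euler characteristic is 4 − 6 + 4 = 2, which agrees with 1 − 0 + 1 = 2.
(K is a triangulation of the 2-sphere S^2.)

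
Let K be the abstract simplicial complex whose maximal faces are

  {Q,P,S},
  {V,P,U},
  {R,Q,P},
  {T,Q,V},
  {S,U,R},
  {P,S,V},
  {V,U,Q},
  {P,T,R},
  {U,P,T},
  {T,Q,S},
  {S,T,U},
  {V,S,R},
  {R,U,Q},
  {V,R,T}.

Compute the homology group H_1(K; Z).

H_1 ≅ Z^2.

We work with the vertex ordering P < Q < R < S < T < U < V. The simplices of K, each written with vertices in increasing order, are:

  0-simplices (7): P, Q, R, S, T, U, V
  1-simplices (21): PQ, PR, PS, PT, PU, PV, QR, QS, QT, QU, QV, RS, RT, RU, RV, ST, SU, SV, TU, TV, UV
  2-simplices (14): PQR, PQS, PRT, PSV, PTU, PUV, QRU, QST, QTV, QUV, RSU, RSV, RTV, STU

Hence C_0 ≅ Z^7, C_1 ≅ Z^21, C_2 ≅ Z^14.

∂_1: C_1 → C_0 is given by ∂[p,q] = [q] − [p]. For instance
  ∂QV = V − Q.
This gives a 7×21 integer matrix of rank 6; reducing to Smith normal form yields diagonal entries (1,1,1,1,1,1).

The boundary map ∂_2: C_2 → C_1 sends each 2-simplex [p,q,r] to [q,r] − [p,r] + [p,q]. For instance
  ∂PQR = QR − PR + PQ,
  ∂QRU = RU − QU + QR.
The 21×14 boundary matrix has rank 13 and Smith normal form diag(1,1,1,1,1,1,1,1,1,1,1,1,1).

From H_k ≅ ker(∂_k) / im(∂_{k+1}) we obtain:

  H_1: rank ker ∂_1 − rank ∂_2 = (21 − 6) − 13 = 2, and the invariant factors of ∂_2 are all 1, so H_1 = Z^2.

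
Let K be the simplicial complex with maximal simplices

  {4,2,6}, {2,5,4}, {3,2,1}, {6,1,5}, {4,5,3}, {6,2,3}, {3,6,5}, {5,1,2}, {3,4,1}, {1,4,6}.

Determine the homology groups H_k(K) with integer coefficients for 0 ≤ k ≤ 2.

H_0 = Z,  H_1 = Z/2,  H_2 = 0.

Take the total order 1 < 2 < 3 < 4 < 5 < 6 on the vertex set. Then K (dimension 2) consists of the simplices:

  0-simplices (6): [1], [2], [3], [4], [5], [6]
  1-simplices (15): [1,2], [1,3], [1,4], [1,5], [1,6], [2,3], [2,4], [2,5], [2,6], [3,4], [3,5], [3,6], [4,5], [4,6], [5,6]
  2-simplices (10): [1,2,3], [1,2,5], [1,3,4], [1,4,6], [1,5,6], [2,3,6], [2,4,5], [2,4,6], [3,4,5], [3,5,6]

Hence C_0 ≅ Z^6, C_1 ≅ Z^15, C_2 ≅ Z^10.

Boundary ∂_1: C_1 → C_0 maps an edge to its endpoints' difference, ∂[p,q] = q − p. For instance
  ∂[1,2] = [2] − [1].
The resulting 6×15 matrix has rank 5, and its Smith normal form has invariant factors (1,1,1,1,1).

Boundary ∂_2: C_2 → C_1 acts by ∂[p,q,r] = [q,r] − [p,r] + [p,q]. For instance
  ∂[2,3,6] = [3,6] − [2,6] + [2,3],
  ∂[1,3,4] = [3,4] − [1,4] + [1,3].
As a 15×10 matrix over Z this has rank 10, with invariant factors (1,1,1,1,1,1,1,1,1,2).

Computing H_k = (kernel of ∂_k) / (image of ∂_{k+1}):

  H_0: rank C_0 − rank ∂_1 = 6 − 5 = 1, and the invariant factors of ∂_1 are all 1, so H_0 = Z.
  H_1: rank ker ∂_1 − rank ∂_2 = (15 − 5) − 10 = 0, and ∂_2 has invariant factor 2 > 1, so H_1 = Z/2.
  H_2: rank ker ∂_2 − rank ∂_3 = (10 − 10) − 0 = 0, and there is no ∂_3, so H_2 = 0.

As a check, the Euler characteristic is 6 − 15 + 10 = 1, which agrees with 1 − 0 + 0 = 1.
(K is a triangulation of the real projective plane RP^2.)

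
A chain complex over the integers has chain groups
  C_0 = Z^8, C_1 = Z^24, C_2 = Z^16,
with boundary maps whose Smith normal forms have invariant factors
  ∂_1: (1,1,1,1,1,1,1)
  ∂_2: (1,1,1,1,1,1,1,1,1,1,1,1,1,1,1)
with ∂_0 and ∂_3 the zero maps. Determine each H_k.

H_0 ≅ Z,  H_1 ≅ Z^2,  H_2 ≅ Z.

H_0: b_0 = 8 − 0 − 7 = 1; torsion from ∂_1 factors > 1: none. So H_0 ≅ Z.
H_1: b_1 = 24 − 7 − 15 = 2; torsion from ∂_2 factors > 1: none. So H_1 ≅ Z^2.
H_2: b_2 = 16 − 15 − 0 = 1; torsion from ∂_3 factors > 1: none. So H_2 ≅ Z.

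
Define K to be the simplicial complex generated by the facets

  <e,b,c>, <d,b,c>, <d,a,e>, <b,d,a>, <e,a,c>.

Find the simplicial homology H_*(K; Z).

H_0 ≅ Z,  H_1 ≅ Z,  H_2 = 0.

Order the vertices as a < b < c < d < e. Listing each simplex with vertices in this order, K has dimension 2 with simplices:

  0-simplices (5): a, b, c, d, e
  1-simplices (10): ab, ac, ad, ae, bc, bd, be, cd, ce, de
  2-simplices (5): abd, ace, ade, bcd, bce

Hence C_0 ≅ Z^5, C_1 ≅ Z^10, C_2 ≅ Z^5.

Boundary ∂_1: C_1 → C_0 maps an edge to its endpoints' difference, ∂[p,q] = q − p. For instance
  ∂bc = c − b.
As a 5×10 matrix over Z this has rank 4, with invariant factors (1,1,1,1).

Boundary ∂_2: C_2 → C_1 sends each 2-simplex [p,q,r] to [q,r] − [p,r] + [p,q]. For instance
  ∂bce = ce − be + bc,
  ∂bcd = cd − bd + bc.
As a 10×5 matrix over Z this has rank 5, with invariant factors (1,1,1,1,1).

Now H_k = ker ∂_k / im ∂_{k+1}, so:

  H_0: rank C_0 − rank ∂_1 = 5 − 4 = 1, and the invariant factors of ∂_1 are all 1, so H_0 ≅ Z.
  H_1: rank ker ∂_1 − rank ∂_2 = (10 − 4) − 5 = 1, and the invariant factors of ∂_2 are all 1, so H_1 ≅ Z.
  H_2: rank ker ∂_2 − rank ∂_3 = (5 − 5) − 0 = 0, and there is no ∂_3, so H_2 ≅ 0.

As a check, the Euler characteristic is 5 − 10 + 5 = 0, which agrees with 1 − 1 + 0 = 0.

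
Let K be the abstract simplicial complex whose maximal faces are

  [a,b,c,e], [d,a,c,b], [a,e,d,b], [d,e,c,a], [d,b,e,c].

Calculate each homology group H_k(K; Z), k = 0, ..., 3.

We work with the vertex ordering a < b < c < d < e. The simplices of K, each written with vertices in increasing order, are:

  0-simplices (5): a, b, c, d, e
  1-simplices (10): ab, ac, ad, ae, bc, bd, be, cd, ce, de
  2-simplices (10): abc, abd, abe, acd, ace, ade, bcd, bce, bde, cde
  3-simplices (5): abcd, abce, abde, acde, bcde

so the chain groups are C_0 ≅ Z^5, C_1 ≅ Z^10, C_2 ≅ Z^10, C_3 ≅ Z^5.

The boundary map ∂_1: C_1 → C_0 is given by ∂[p,q] = [q] − [p].
As a 5×10 matrix over Z this has rank 4, with invariant factors (1,1,1,1).

Boundary ∂_2: C_2 → C_1 maps a triangle to the signed sum of its edges. For instance
  ∂cde = de − ce + cd,
  ∂bce = ce − be + bc.
The 10×10 boundary matrix has rank 6 and Smith normal form diag(1,1,1,1,1,1).

The boundary map ∂_3: C_3 → C_2 sends each 3-simplex σ to the alternating sum Σ_i (−1)^i (σ with its i-th vertex removed). For instance
  ∂abce = bce − ace + abe − abc,
  ∂abde = bde − ade + abe − abd.
As a 10×5 matrix over Z this has rank 4, with invariant factors (1,1,1,1).

From H_k ≅ ker(∂_k) / im(∂_{k+1}) we obtain:

  H_0: rank C_0 − rank ∂_1 = 5 − 4 = 1, and the invariant factors of ∂_1 are all 1, so H_0 = Z.
  H_1: rank ker ∂_1 − rank ∂_2 = (10 − 4) − 6 = 0, and the invariant factors of ∂_2 are all 1, so H_1 = 0.
  H_2: rank ker ∂_2 − rank ∂_3 = (10 − 6) − 4 = 0, and the invariant factors of ∂_3 are all 1, so H_2 = 0.
  H_3: rank ker ∂_3 − rank ∂_4 = (5 − 4) − 0 = 1, and there is no ∂_4, so H_3 = Z.

As a check, the Euler characteristic is 5 − 10 + 10 − 5 = 0, which agrees with 1 − 0 + 0 − 1 = 0.
(K is a triangulation of the 3-sphere S^3.)

H_0 = Z,  H_1 = 0,  H_2 = 0,  H_3 = Z.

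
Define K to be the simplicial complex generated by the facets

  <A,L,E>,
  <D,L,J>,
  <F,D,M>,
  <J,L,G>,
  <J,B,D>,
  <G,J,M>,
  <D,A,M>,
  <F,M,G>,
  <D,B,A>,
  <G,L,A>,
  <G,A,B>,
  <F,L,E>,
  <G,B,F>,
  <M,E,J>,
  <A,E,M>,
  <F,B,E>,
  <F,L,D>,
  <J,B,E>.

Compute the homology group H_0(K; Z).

H_0 = Z.

Take the total order A < B < D < E < F < G < J < L < M on the vertex set. Then K (dimension 2) consists of the simplices:

  0-simplices (9): A, B, D, E, F, G, J, L, M
  1-simplices (27): AB, AD, AE, AG, AL, AM, BD, BE, BF, BG, BJ, DF, DJ, DL, DM, EF, EJ, EL, EM, FG, FL, FM, GJ, GL, GM, JL, JM
  2-simplices (18): ABD, ABG, ADM, AEL, AEM, AGL, BDJ, BEF, BEJ, BFG, DFL, DFM, DJL, EFL, EJM, FGM, GJL, GJM

giving chain groups C_0 ≅ Z^9, C_1 ≅ Z^27, C_2 ≅ Z^18.

∂_1: C_1 → C_0 maps an edge to its endpoints' difference, ∂[p,q] = q − p. For instance
  ∂AG = G − A.
This gives a 9×27 integer matrix of rank 8; reducing to Smith normal form yields diagonal entries (1,1,1,1,1,1,1,1).

∂_2: C_2 → C_1 maps a triangle to the signed sum of its edges. For instance
  ∂FGM = GM − FM + FG,
  ∂EFL = FL − EL + EF.
The 27×18 boundary matrix has rank 17 and Smith normal form diag(1,1,1,1,1,1,1,1,1,1,1,1,1,1,1,1,1).

From H_k ≅ ker(∂_k) / im(∂_{k+1}) we obtain:

  H_0: rank C_0 − rank ∂_1 = 9 − 8 = 1, and the invariant factors of ∂_1 are all 1, so H_0 ≅ Z.

(K is a triangulation of the torus T^2.)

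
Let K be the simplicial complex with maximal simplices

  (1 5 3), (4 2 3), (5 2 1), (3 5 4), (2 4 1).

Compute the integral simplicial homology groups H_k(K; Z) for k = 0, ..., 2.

H_0 = Z,  H_1 = Z,  H_2 = 0.

Fix the vertex order 1 < 2 < 3 < 4 < 5 and write every simplex with vertices in increasing order. Then dim K = 2 and the simplices of K are:

  0-simplices (5): [1], [2], [3], [4], [5]
  1-simplices (10): [1,2], [1,3], [1,4], [1,5], [2,3], [2,4], [2,5], [3,4], [3,5], [4,5]
  2-simplices (5): [1,2,4], [1,2,5], [1,3,5], [2,3,4], [3,4,5]

so the chain groups are C_0 ≅ Z^5, C_1 ≅ Z^10, C_2 ≅ Z^5.

The boundary map ∂_1: C_1 → C_0 maps an edge to its endpoints' difference, ∂[p,q] = q − p. For instance
  ∂[4,5] = [5] − [4].
As a 5×10 matrix over Z this has rank 4, with invariant factors (1,1,1,1).

The boundary map ∂_2: C_2 → C_1 maps a triangle to the signed sum of its edges. For instance
  ∂[1,3,5] = [3,5] − [1,5] + [1,3],
  ∂[2,3,4] = [3,4] − [2,4] + [2,3].
The 10×5 boundary matrix has rank 5 and Smith normal form diag(1,1,1,1,1).

From H_k ≅ ker(∂_k) / im(∂_{k+1}) we obtain:

  H_0: rank C_0 − rank ∂_1 = 5 − 4 = 1, and the invariant factors of ∂_1 are all 1, so H_0 = Z.
  H_1: rank ker ∂_1 − rank ∂_2 = (10 − 4) − 5 = 1, and the invariant factors of ∂_2 are all 1, so H_1 = Z.
  H_2: rank ker ∂_2 − rank ∂_3 = (5 − 5) − 0 = 0, and there is no ∂_3, so H_2 = 0.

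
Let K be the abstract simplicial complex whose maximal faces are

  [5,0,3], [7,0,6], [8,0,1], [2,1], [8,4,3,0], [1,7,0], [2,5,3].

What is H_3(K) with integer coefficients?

Fix the vertex order 0 < 1 < 2 < 3 < 4 < 5 < 6 < 7 < 8 and write every simplex with vertices in increasing order. Then dim K = 3 and the simplices of K are:

  0-simplices (9): [0], [1], [2], [3], [4], [5], [6], [7], [8]
  1-simplices (17): [0,1], [0,3], [0,4], [0,5], [0,6], [0,7], [0,8], [1,2], [1,7], [1,8], [2,3], [2,5], [3,4], [3,5], [3,8], [4,8], [6,7]
  2-simplices (9): [0,1,7], [0,1,8], [0,3,4], [0,3,5], [0,3,8], [0,4,8], [0,6,7], [2,3,5], [3,4,8]
  3-simplices (1): [0,3,4,8]

so the chain groups are C_0 ≅ Z^9, C_1 ≅ Z^17, C_2 ≅ Z^9, C_3 ≅ Z^1.

∂_1: C_1 → C_0 is given by ∂[p,q] = [q] − [p]. For instance
  ∂[0,7] = [7] − [0].
As a 9×17 matrix over Z this has rank 8, with invariant factors (1,1,1,1,1,1,1,1).

Boundary ∂_2: C_2 → C_1 sends each 2-simplex [p,q,r] to [q,r] − [p,r] + [p,q]. For instance
  ∂[3,4,8] = [4,8] − [3,8] + [3,4],
  ∂[0,1,7] = [1,7] − [0,7] + [0,1].
The 17×9 boundary matrix has rank 8 and Smith normal form diag(1,1,1,1,1,1,1,1).

The boundary map ∂_3: C_3 → C_2 sends each 3-simplex σ to the alternating sum Σ_i (−1)^i (σ with its i-th vertex removed). For instance
  ∂[0,3,4,8] = [3,4,8] − [0,4,8] + [0,3,8] − [0,3,4].
This gives a 9×1 integer matrix of rank 1; reducing to Smith normal form yields diagonal entries (1).

From H_k ≅ ker(∂_k) / im(∂_{k+1}) we obtain:

  H_3: rank ker ∂_3 − rank ∂_4 = (1 − 1) − 0 = 0, and there is no ∂_4, so H_3 = 0.

H_3 = 0.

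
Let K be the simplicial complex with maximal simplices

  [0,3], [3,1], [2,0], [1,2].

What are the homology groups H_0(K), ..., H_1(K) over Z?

H_0 ≅ Z,  H_1 ≅ Z.

Take the total order 0 < 1 < 2 < 3 on the vertex set. Then K (dimension 1) consists of the simplices:

  0-simplices (4): [0], [1], [2], [3]
  1-simplices (4): [0,2], [0,3], [1,2], [1,3]

Hence C_0 ≅ Z^4, C_1 ≅ Z^4.

∂_1: C_1 → C_0 is given by ∂[p,q] = [q] − [p]. For instance
  ∂[1,2] = [2] − [1].
As a 4×4 matrix over Z this has rank 3, with invariant factors (1,1,1).

From H_k ≅ ker(∂_k) / im(∂_{k+1}) we obtain:

  H_0: rank C_0 − rank ∂_1 = 4 − 3 = 1, and the invariant factors of ∂_1 are all 1, so H_0 = Z.
  H_1: rank ker ∂_1 − rank ∂_2 = (4 − 3) − 0 = 1, and there is no ∂_2, so H_1 = Z.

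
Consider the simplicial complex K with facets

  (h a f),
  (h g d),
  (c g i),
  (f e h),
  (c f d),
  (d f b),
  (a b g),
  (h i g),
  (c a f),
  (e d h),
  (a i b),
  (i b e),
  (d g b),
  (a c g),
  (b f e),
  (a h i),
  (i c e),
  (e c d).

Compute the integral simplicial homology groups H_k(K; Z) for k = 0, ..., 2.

Order the vertices as a < b < c < d < e < f < g < h < i. Listing each simplex with vertices in this order, K has dimension 2 with simplices:

  0-simplices (9): a, b, c, d, e, f, g, h, i
  1-simplices (27): ab, ac, af, ag, ah, ai, bd, be, bf, bg, bi, cd, ce, cf, cg, ci, de, df, dg, dh, ef, eh, ei, fh, gh, gi, hi
  2-simplices (18): abg, abi, acf, acg, afh, ahi, bdf, bdg, bef, bei, cde, cdf, cei, cgi, deh, dgh, efh, ghi

so the chain groups are C_0 ≅ Z^9, C_1 ≅ Z^27, C_2 ≅ Z^18.

Boundary ∂_1: C_1 → C_0 is given by ∂[p,q] = [q] − [p].
This gives a 9×27 integer matrix of rank 8; reducing to Smith normal form yields diagonal entries (1,1,1,1,1,1,1,1).

The boundary map ∂_2: C_2 → C_1 maps a triangle to the signed sum of its edges. For instance
  ∂bef = ef − bf + be,
  ∂cdf = df − cf + cd.
The 27×18 boundary matrix has rank 18 and Smith normal form diag(1,1,1,1,1,1,1,1,1,1,1,1,1,1,1,1,1,2).

From H_k ≅ ker(∂_k) / im(∂_{k+1}) we obtain:

  H_0: rank C_0 − rank ∂_1 = 9 − 8 = 1, and the invariant factors of ∂_1 are all 1, so H_0 ≅ Z.
  H_1: rank ker ∂_1 − rank ∂_2 = (27 − 8) − 18 = 1, and ∂_2 has invariant factor 2 > 1, so H_1 ≅ Z × Z/2.
  H_2: rank ker ∂_2 − rank ∂_3 = (18 − 18) − 0 = 0, and there is no ∂_3, so H_2 ≅ 0.

(K is a triangulation of the Klein bottle.)

H_0 ≅ Z,  H_1 ≅ Z × Z/2,  H_2 = 0.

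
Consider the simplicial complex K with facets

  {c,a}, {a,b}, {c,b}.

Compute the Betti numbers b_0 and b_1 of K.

Fix the vertex order a < b < c and write every simplex with vertices in increasing order. Then dim K = 1 and the simplices of K are:

  0-simplices (3): a, b, c
  1-simplices (3): ab, ac, bc

so the chain groups are C_0 ≅ Z^3, C_1 ≅ Z^3.

∂_1: C_1 → C_0 is given by ∂[p,q] = [q] − [p].
The resulting 3×3 matrix has rank 2, and its Smith normal form has invariant factors (1,1).

Now H_k = ker ∂_k / im ∂_{k+1}, so:

  H_0: rank C_0 − rank ∂_1 = 3 − 2 = 1, and the invariant factors of ∂_1 are all 1, so H_0 = Z.
  H_1: rank ker ∂_1 − rank ∂_2 = (3 − 2) − 0 = 1, and there is no ∂_2, so H_1 = Z.

As a check, the Euler characteristic is 3 − 3 = 0, which agrees with 1 − 1 = 0.

Hence the Betti numbers are b_0 = 1, b_1 = 1.

b_0 = 1, b_1 = 1.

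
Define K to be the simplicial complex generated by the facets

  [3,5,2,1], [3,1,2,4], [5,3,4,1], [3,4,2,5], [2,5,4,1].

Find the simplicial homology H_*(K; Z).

Take the total order 1 < 2 < 3 < 4 < 5 on the vertex set. Then K (dimension 3) consists of the simplices:

  0-simplices (5): [1], [2], [3], [4], [5]
  1-simplices (10): [1,2], [1,3], [1,4], [1,5], [2,3], [2,4], [2,5], [3,4], [3,5], [4,5]
  2-simplices (10): [1,2,3], [1,2,4], [1,2,5], [1,3,4], [1,3,5], [1,4,5], [2,3,4], [2,3,5], [2,4,5], [3,4,5]
  3-simplices (5): [1,2,3,4], [1,2,3,5], [1,2,4,5], [1,3,4,5], [2,3,4,5]

Hence C_0 ≅ Z^5, C_1 ≅ Z^10, C_2 ≅ Z^10, C_3 ≅ Z^5.

Boundary ∂_1: C_1 → C_0 maps an edge to its endpoints' difference, ∂[p,q] = q − p. For instance
  ∂[3,4] = [4] − [3].
The 5×10 boundary matrix has rank 4 and Smith normal form diag(1,1,1,1).

∂_2: C_2 → C_1 sends each 2-simplex [p,q,r] to [q,r] − [p,r] + [p,q]. For instance
  ∂[1,2,5] = [2,5] − [1,5] + [1,2],
  ∂[1,2,4] = [2,4] − [1,4] + [1,2].
This gives a 10×10 integer matrix of rank 6; reducing to Smith normal form yields diagonal entries (1,1,1,1,1,1).

∂_3: C_3 → C_2 sends each 3-simplex σ to the alternating sum Σ_i (−1)^i (σ with its i-th vertex removed). For instance
  ∂[2,3,4,5] = [3,4,5] − [2,4,5] + [2,3,5] − [2,3,4],
  ∂[1,2,4,5] = [2,4,5] − [1,4,5] + [1,2,5] − [1,2,4].
This gives a 10×5 integer matrix of rank 4; reducing to Smith normal form yields diagonal entries (1,1,1,1).

Computing H_k = (kernel of ∂_k) / (image of ∂_{k+1}):

  H_0: rank C_0 − rank ∂_1 = 5 − 4 = 1, and the invariant factors of ∂_1 are all 1, so H_0 ≅ Z.
  H_1: rank ker ∂_1 − rank ∂_2 = (10 − 4) − 6 = 0, and the invariant factors of ∂_2 are all 1, so H_1 ≅ 0.
  H_2: rank ker ∂_2 − rank ∂_3 = (10 − 6) − 4 = 0, and the invariant factors of ∂_3 are all 1, so H_2 ≅ 0.
  H_3: rank ker ∂_3 − rank ∂_4 = (5 − 4) − 0 = 1, and there is no ∂_4, so H_3 ≅ Z.

(K is a triangulation of the 3-sphere S^3.)

H_0 = Z,  H_1 = 0,  H_2 = 0,  H_3 = Z.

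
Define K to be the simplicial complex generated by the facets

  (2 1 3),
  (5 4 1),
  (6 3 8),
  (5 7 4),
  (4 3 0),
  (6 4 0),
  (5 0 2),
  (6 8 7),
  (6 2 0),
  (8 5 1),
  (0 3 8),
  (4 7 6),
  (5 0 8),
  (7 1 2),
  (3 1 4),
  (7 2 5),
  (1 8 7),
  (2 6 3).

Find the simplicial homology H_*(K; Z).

We work with the vertex ordering 0 < 1 < 2 < 3 < 4 < 5 < 6 < 7 < 8. The simplices of K, each written with vertices in increasing order, are:

  0-simplices (9): [0], [1], [2], [3], [4], [5], [6], [7], [8]
  1-simplices (27): (27 of them)
  2-simplices (18): [0,2,5], [0,2,6], [0,3,4], [0,3,8], [0,4,6], [0,5,8], [1,2,3], [1,2,7], [1,3,4], [1,4,5], [1,5,8], [1,7,8], [2,3,6], [2,5,7], [3,6,8], [4,5,7], [4,6,7], [6,7,8]

giving chain groups C_0 ≅ Z^9, C_1 ≅ Z^27, C_2 ≅ Z^18.

∂_1: C_1 → C_0 maps an edge to its endpoints' difference, ∂[p,q] = q − p. For instance
  ∂[0,5] = [5] − [0].
The resulting 9×27 matrix has rank 8, and its Smith normal form has invariant factors (1,1,1,1,1,1,1,1).

Boundary ∂_2: C_2 → C_1 maps a triangle to the signed sum of its edges. For instance
  ∂[0,2,5] = [2,5] − [0,5] + [0,2],
  ∂[0,2,6] = [2,6] − [0,6] + [0,2].
The 27×18 boundary matrix has rank 18 and Smith normal form diag(1,1,1,1,1,1,1,1,1,1,1,1,1,1,1,1,1,2).

From H_k ≅ ker(∂_k) / im(∂_{k+1}) we obtain:

  H_0: rank C_0 − rank ∂_1 = 9 − 8 = 1, and the invariant factors of ∂_1 are all 1, so H_0 = Z.
  H_1: rank ker ∂_1 − rank ∂_2 = (27 − 8) − 18 = 1, and ∂_2 has invariant factor 2 > 1, so H_1 = Z ⊕ Z/2Z.
  H_2: rank ker ∂_2 − rank ∂_3 = (18 − 18) − 0 = 0, and there is no ∂_3, so H_2 = 0.

(K is a triangulation of the Klein bottle.)

H_0 ≅ Z,  H_1 ≅ Z ⊕ Z/2Z,  H_2 = 0.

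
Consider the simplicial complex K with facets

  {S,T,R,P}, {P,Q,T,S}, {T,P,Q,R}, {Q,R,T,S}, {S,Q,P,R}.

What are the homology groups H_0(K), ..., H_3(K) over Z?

Fix the vertex order P < Q < R < S < T and write every simplex with vertices in increasing order. Then dim K = 3 and the simplices of K are:

  0-simplices (5): P, Q, R, S, T
  1-simplices (10): PQ, PR, PS, PT, QR, QS, QT, RS, RT, ST
  2-simplices (10): PQR, PQS, PQT, PRS, PRT, PST, QRS, QRT, QST, RST
  3-simplices (5): PQRS, PQRT, PQST, PRST, QRST

Hence C_0 ≅ Z^5, C_1 ≅ Z^10, C_2 ≅ Z^10, C_3 ≅ Z^5.

∂_1: C_1 → C_0 sends each edge [p,q] (with p < q) to q − p. For instance
  ∂PQ = Q − P.
The resulting 5×10 matrix has rank 4, and its Smith normal form has invariant factors (1,1,1,1).

∂_2: C_2 → C_1 sends each 2-simplex [p,q,r] to [q,r] − [p,r] + [p,q]. For instance
  ∂PQT = QT − PT + PQ,
  ∂PST = ST − PT + PS.
The 10×10 boundary matrix has rank 6 and Smith normal form diag(1,1,1,1,1,1).

The boundary map ∂_3: C_3 → C_2 sends each 3-simplex σ to the alternating sum Σ_i (−1)^i (σ with its i-th vertex removed). For instance
  ∂PRST = RST − PST + PRT − PRS,
  ∂PQST = QST − PST + PQT − PQS.
The 10×5 boundary matrix has rank 4 and Smith normal form diag(1,1,1,1).

Reading off H_k = ker ∂_k / im ∂_{k+1}:

  H_0: rank C_0 − rank ∂_1 = 5 − 4 = 1, and the invariant factors of ∂_1 are all 1, so H_0 = Z.
  H_1: rank ker ∂_1 − rank ∂_2 = (10 − 4) − 6 = 0, and the invariant factors of ∂_2 are all 1, so H_1 = 0.
  H_2: rank ker ∂_2 − rank ∂_3 = (10 − 6) − 4 = 0, and the invariant factors of ∂_3 are all 1, so H_2 = 0.
  H_3: rank ker ∂_3 − rank ∂_4 = (5 − 4) − 0 = 1, and there is no ∂_4, so H_3 = Z.

H_0 = Z,  H_1 = 0,  H_2 = 0,  H_3 = Z.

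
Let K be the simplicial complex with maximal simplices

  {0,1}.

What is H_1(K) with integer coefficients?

We work with the vertex ordering 0 < 1. The simplices of K, each written with vertices in increasing order, are:

  0-simplices (2): [0], [1]
  1-simplices (1): [0,1]

so the chain groups are C_0 ≅ Z^2, C_1 ≅ Z^1.

The boundary map ∂_1: C_1 → C_0 maps an edge to its endpoints' difference, ∂[p,q] = q − p.
The resulting 2×1 matrix has rank 1, and its Smith normal form has invariant factors (1).

Reading off H_k = ker ∂_k / im ∂_{k+1}:

  H_1: rank ker ∂_1 − rank ∂_2 = (1 − 1) − 0 = 0, and there is no ∂_2, so H_1 ≅ 0.

H_1 ≅ 0.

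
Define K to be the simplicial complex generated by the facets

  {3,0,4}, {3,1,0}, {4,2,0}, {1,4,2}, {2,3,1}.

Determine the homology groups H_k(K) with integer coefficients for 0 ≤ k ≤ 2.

H_0 = Z,  H_1 = Z,  H_2 = 0.

Take the total order 0 < 1 < 2 < 3 < 4 on the vertex set. Then K (dimension 2) consists of the simplices:

  0-simplices (5): [0], [1], [2], [3], [4]
  1-simplices (10): [0,1], [0,2], [0,3], [0,4], [1,2], [1,3], [1,4], [2,3], [2,4], [3,4]
  2-simplices (5): [0,1,3], [0,2,4], [0,3,4], [1,2,3], [1,2,4]

so the chain groups are C_0 ≅ Z^5, C_1 ≅ Z^10, C_2 ≅ Z^5.

∂_1: C_1 → C_0 is given by ∂[p,q] = [q] − [p].
This gives a 5×10 integer matrix of rank 4; reducing to Smith normal form yields diagonal entries (1,1,1,1).

∂_2: C_2 → C_1 sends each 2-simplex [p,q,r] to [q,r] − [p,r] + [p,q]. For instance
  ∂[0,1,3] = [1,3] − [0,3] + [0,1],
  ∂[0,3,4] = [3,4] − [0,4] + [0,3].
The 10×5 boundary matrix has rank 5 and Smith normal form diag(1,1,1,1,1).

Computing H_k = (kernel of ∂_k) / (image of ∂_{k+1}):

  H_0: rank C_0 − rank ∂_1 = 5 − 4 = 1, and the invariant factors of ∂_1 are all 1, so H_0 = Z.
  H_1: rank ker ∂_1 − rank ∂_2 = (10 − 4) − 5 = 1, and the invariant factors of ∂_2 are all 1, so H_1 = Z.
  H_2: rank ker ∂_2 − rank ∂_3 = (5 − 5) − 0 = 0, and there is no ∂_3, so H_2 = 0.

(K is a triangulation of the Möbius band.)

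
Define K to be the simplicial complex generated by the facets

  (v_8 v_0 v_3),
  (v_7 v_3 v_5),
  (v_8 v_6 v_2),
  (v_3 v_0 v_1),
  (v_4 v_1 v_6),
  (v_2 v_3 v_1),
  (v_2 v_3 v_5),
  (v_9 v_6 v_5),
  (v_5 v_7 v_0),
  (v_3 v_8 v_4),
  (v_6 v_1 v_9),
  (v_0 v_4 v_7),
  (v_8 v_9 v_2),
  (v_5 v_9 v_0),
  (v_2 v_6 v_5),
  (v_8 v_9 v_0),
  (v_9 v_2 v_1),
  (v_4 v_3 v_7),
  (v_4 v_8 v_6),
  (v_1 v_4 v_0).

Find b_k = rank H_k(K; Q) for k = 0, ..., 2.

b_0 = 1, b_1 = 1, b_2 = 0.

We work with the vertex ordering v_0 < v_1 < v_2 < v_3 < v_4 < v_5 < v_6 < v_7 < v_8 < v_9. The simplices of K, each written with vertices in increasing order, are:

  0-simplices (10): [v_0], [v_1], [v_2], [v_3], [v_4], [v_5], [v_6], [v_7], [v_8], [v_9]
  1-simplices (30): (30 of them)
  2-simplices (20): (20 of them)

giving chain groups C_0 ≅ Z^10, C_1 ≅ Z^30, C_2 ≅ Z^20.

The boundary map ∂_1: C_1 → C_0 is given by ∂[p,q] = [q] − [p]. For instance
  ∂[v_1,v_9] = [v_9] − [v_1].
The 10×30 boundary matrix has rank 9 and Smith normal form diag(1,1,1,1,1,1,1,1,1).

The boundary map ∂_2: C_2 → C_1 acts by ∂[p,q,r] = [q,r] − [p,r] + [p,q]. For instance
  ∂[v_0,v_4,v_7] = [v_4,v_7] − [v_0,v_7] + [v_0,v_4],
  ∂[v_0,v_1,v_4] = [v_1,v_4] − [v_0,v_4] + [v_0,v_1].
As a 30×20 matrix over Z this has rank 20, with invariant factors (1,1,1,1,1,1,1,1,1,1,1,1,1,1,1,1,1,1,1,2).

Computing H_k = (kernel of ∂_k) / (image of ∂_{k+1}):

  H_0: rank C_0 − rank ∂_1 = 10 − 9 = 1, and the invariant factors of ∂_1 are all 1, so H_0 ≅ Z.
  H_1: rank ker ∂_1 − rank ∂_2 = (30 − 9) − 20 = 1, and ∂_2 has invariant factor 2 > 1, so H_1 ≅ Z ⊕ Z/2Z.
  H_2: rank ker ∂_2 − rank ∂_3 = (20 − 20) − 0 = 0, and there is no ∂_3, so H_2 ≅ 0.

As a check, the Euler characteristic is 10 − 30 + 20 = 0, which agrees with 1 − 1 + 0 = 0.

Hence the Betti numbers are b_0 = 1, b_1 = 1, b_2 = 0.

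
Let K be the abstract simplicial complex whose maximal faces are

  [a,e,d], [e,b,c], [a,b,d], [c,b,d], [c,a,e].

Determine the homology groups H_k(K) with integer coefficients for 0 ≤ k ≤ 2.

H_0 ≅ Z,  H_1 ≅ Z,  H_2 = 0.

Fix the vertex order a < b < c < d < e and write every simplex with vertices in increasing order. Then dim K = 2 and the simplices of K are:

  0-simplices (5): a, b, c, d, e
  1-simplices (10): ab, ac, ad, ae, bc, bd, be, cd, ce, de
  2-simplices (5): abd, ace, ade, bcd, bce

so the chain groups are C_0 ≅ Z^5, C_1 ≅ Z^10, C_2 ≅ Z^5.

∂_1: C_1 → C_0 sends each edge [p,q] (with p < q) to q − p. For instance
  ∂ae = e − a.
The 5×10 boundary matrix has rank 4 and Smith normal form diag(1,1,1,1).

∂_2: C_2 → C_1 maps a triangle to the signed sum of its edges. For instance
  ∂ade = de − ae + ad,
  ∂bce = ce − be + bc.
The resulting 10×5 matrix has rank 5, and its Smith normal form has invariant factors (1,1,1,1,1).

From H_k ≅ ker(∂_k) / im(∂_{k+1}) we obtain:

  H_0: rank C_0 − rank ∂_1 = 5 − 4 = 1, and the invariant factors of ∂_1 are all 1, so H_0 ≅ Z.
  H_1: rank ker ∂_1 − rank ∂_2 = (10 − 4) − 5 = 1, and the invariant factors of ∂_2 are all 1, so H_1 ≅ Z.
  H_2: rank ker ∂_2 − rank ∂_3 = (5 − 5) − 0 = 0, and there is no ∂_3, so H_2 ≅ 0.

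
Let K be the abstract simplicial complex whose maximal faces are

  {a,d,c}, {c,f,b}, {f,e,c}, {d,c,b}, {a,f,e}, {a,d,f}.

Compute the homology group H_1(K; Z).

H_1 ≅ Z.

Order the vertices as a < b < c < d < e < f. Listing each simplex with vertices in this order, K has dimension 2 with simplices:

  0-simplices (6): a, b, c, d, e, f
  1-simplices (12): ac, ad, ae, af, bc, bd, bf, cd, ce, cf, df, ef
  2-simplices (6): acd, adf, aef, bcd, bcf, cef

so the chain groups are C_0 ≅ Z^6, C_1 ≅ Z^12, C_2 ≅ Z^6.

∂_1: C_1 → C_0 is given by ∂[p,q] = [q] − [p]. For instance
  ∂bc = c − b.
The 6×12 boundary matrix has rank 5 and Smith normal form diag(1,1,1,1,1).

∂_2: C_2 → C_1 sends each 2-simplex [p,q,r] to [q,r] − [p,r] + [p,q]. For instance
  ∂cef = ef − cf + ce,
  ∂aef = ef − af + ae.
The resulting 12×6 matrix has rank 6, and its Smith normal form has invariant factors (1,1,1,1,1,1).

Reading off H_k = ker ∂_k / im ∂_{k+1}:

  H_1: rank ker ∂_1 − rank ∂_2 = (12 − 5) − 6 = 1, and the invariant factors of ∂_2 are all 1, so H_1 ≅ Z.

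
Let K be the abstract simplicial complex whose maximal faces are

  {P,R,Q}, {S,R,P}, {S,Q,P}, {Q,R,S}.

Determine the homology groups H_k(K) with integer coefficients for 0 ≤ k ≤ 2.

H_0 ≅ Z,  H_1 = 0,  H_2 ≅ Z.

Fix the vertex order P < Q < R < S and write every simplex with vertices in increasing order. Then dim K = 2 and the simplices of K are:

  0-simplices (4): P, Q, R, S
  1-simplices (6): PQ, PR, PS, QR, QS, RS
  2-simplices (4): PQR, PQS, PRS, QRS

giving chain groups C_0 ≅ Z^4, C_1 ≅ Z^6, C_2 ≅ Z^4.

The boundary map ∂_1: C_1 → C_0 is given by ∂[p,q] = [q] − [p]. For instance
  ∂QR = R − Q.
This gives a 4×6 integer matrix of rank 3; reducing to Smith normal form yields diagonal entries (1,1,1).

The boundary map ∂_2: C_2 → C_1 acts by ∂[p,q,r] = [q,r] − [p,r] + [p,q]. For instance
  ∂PQS = QS − PS + PQ,
  ∂PRS = RS − PS + PR.
As a 6×4 matrix over Z this has rank 3, with invariant factors (1,1,1).

From H_k ≅ ker(∂_k) / im(∂_{k+1}) we obtain:

  H_0: rank C_0 − rank ∂_1 = 4 − 3 = 1, and the invariant factors of ∂_1 are all 1, so H_0 ≅ Z.
  H_1: rank ker ∂_1 − rank ∂_2 = (6 − 3) − 3 = 0, and the invariant factors of ∂_2 are all 1, so H_1 ≅ 0.
  H_2: rank ker ∂_2 − rank ∂_3 = (4 − 3) − 0 = 1, and there is no ∂_3, so H_2 ≅ Z.

As a check, the Euler characteristic is 4 − 6 + 4 = 2, which agrees with 1 − 0 + 1 = 2.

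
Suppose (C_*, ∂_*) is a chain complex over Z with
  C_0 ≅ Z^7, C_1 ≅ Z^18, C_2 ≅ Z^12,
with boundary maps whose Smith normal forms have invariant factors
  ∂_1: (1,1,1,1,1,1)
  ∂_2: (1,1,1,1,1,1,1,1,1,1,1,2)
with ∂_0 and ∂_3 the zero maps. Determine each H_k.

H_0: b_0 = 7 − 0 − 6 = 1; torsion from ∂_1 factors > 1: none. So H_0 ≅ Z.
H_1: b_1 = 18 − 6 − 12 = 0; torsion from ∂_2 factors > 1: [2]. So H_1 ≅ Z/2.
H_2: b_2 = 12 − 12 − 0 = 0; torsion from ∂_3 factors > 1: none. So H_2 ≅ 0.

H_0 ≅ Z,  H_1 ≅ Z/2,  H_2 = 0.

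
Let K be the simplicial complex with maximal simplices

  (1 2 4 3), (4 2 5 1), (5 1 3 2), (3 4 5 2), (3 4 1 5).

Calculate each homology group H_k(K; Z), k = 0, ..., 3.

Order the vertices as 1 < 2 < 3 < 4 < 5. Listing each simplex with vertices in this order, K has dimension 3 with simplices:

  0-simplices (5): [1], [2], [3], [4], [5]
  1-simplices (10): [1,2], [1,3], [1,4], [1,5], [2,3], [2,4], [2,5], [3,4], [3,5], [4,5]
  2-simplices (10): [1,2,3], [1,2,4], [1,2,5], [1,3,4], [1,3,5], [1,4,5], [2,3,4], [2,3,5], [2,4,5], [3,4,5]
  3-simplices (5): [1,2,3,4], [1,2,3,5], [1,2,4,5], [1,3,4,5], [2,3,4,5]

so the chain groups are C_0 ≅ Z^5, C_1 ≅ Z^10, C_2 ≅ Z^10, C_3 ≅ Z^5.

∂_1: C_1 → C_0 sends each edge [p,q] (with p < q) to q − p.
This gives a 5×10 integer matrix of rank 4; reducing to Smith normal form yields diagonal entries (1,1,1,1).

Boundary ∂_2: C_2 → C_1 sends each 2-simplex [p,q,r] to [q,r] − [p,r] + [p,q]. For instance
  ∂[1,2,3] = [2,3] − [1,3] + [1,2],
  ∂[1,2,5] = [2,5] − [1,5] + [1,2].
The 10×10 boundary matrix has rank 6 and Smith normal form diag(1,1,1,1,1,1).

The boundary map ∂_3: C_3 → C_2 sends each 3-simplex σ to the alternating sum Σ_i (−1)^i (σ with its i-th vertex removed). For instance
  ∂[1,3,4,5] = [3,4,5] − [1,4,5] + [1,3,5] − [1,3,4],
  ∂[1,2,3,4] = [2,3,4] − [1,3,4] + [1,2,4] − [1,2,3].
This gives a 10×5 integer matrix of rank 4; reducing to Smith normal form yields diagonal entries (1,1,1,1).

Now H_k = ker ∂_k / im ∂_{k+1}, so:

  H_0: rank C_0 − rank ∂_1 = 5 − 4 = 1, and the invariant factors of ∂_1 are all 1, so H_0 ≅ Z.
  H_1: rank ker ∂_1 − rank ∂_2 = (10 − 4) − 6 = 0, and the invariant factors of ∂_2 are all 1, so H_1 ≅ 0.
  H_2: rank ker ∂_2 − rank ∂_3 = (10 − 6) − 4 = 0, and the invariant factors of ∂_3 are all 1, so H_2 ≅ 0.
  H_3: rank ker ∂_3 − rank ∂_4 = (5 − 4) − 0 = 1, and there is no ∂_4, so H_3 ≅ Z.

As a check, the Euler characteristic is 5 − 10 + 10 − 5 = 0, which agrees with 1 − 0 + 0 − 1 = 0.

H_0 = Z,  H_1 = 0,  H_2 = 0,  H_3 = Z.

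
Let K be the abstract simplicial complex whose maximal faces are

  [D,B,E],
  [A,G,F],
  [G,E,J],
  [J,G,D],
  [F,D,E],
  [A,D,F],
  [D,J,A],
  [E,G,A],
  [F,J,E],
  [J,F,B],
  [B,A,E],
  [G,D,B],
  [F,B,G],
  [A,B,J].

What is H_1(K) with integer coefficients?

H_1 = Z^2.

Order the vertices as A < B < D < E < F < G < J. Listing each simplex with vertices in this order, K has dimension 2 with simplices:

  0-simplices (7): A, B, D, E, F, G, J
  1-simplices (21): AB, AD, AE, AF, AG, AJ, BD, BE, BF, BG, BJ, DE, DF, DG, DJ, EF, EG, EJ, FG, FJ, GJ
  2-simplices (14): ABE, ABJ, ADF, ADJ, AEG, AFG, BDE, BDG, BFG, BFJ, DEF, DGJ, EFJ, EGJ

so the chain groups are C_0 ≅ Z^7, C_1 ≅ Z^21, C_2 ≅ Z^14.

The boundary map ∂_1: C_1 → C_0 maps an edge to its endpoints' difference, ∂[p,q] = q − p. For instance
  ∂AF = F − A.
As a 7×21 matrix over Z this has rank 6, with invariant factors (1,1,1,1,1,1).

∂_2: C_2 → C_1 sends each 2-simplex [p,q,r] to [q,r] − [p,r] + [p,q]. For instance
  ∂AEG = EG − AG + AE,
  ∂DEF = EF − DF + DE.
This gives a 21×14 integer matrix of rank 13; reducing to Smith normal form yields diagonal entries (1,1,1,1,1,1,1,1,1,1,1,1,1).

Now H_k = ker ∂_k / im ∂_{k+1}, so:

  H_1: rank ker ∂_1 − rank ∂_2 = (21 − 6) − 13 = 2, and the invariant factors of ∂_2 are all 1, so H_1 = Z^2.

(K is a triangulation of the torus T^2.)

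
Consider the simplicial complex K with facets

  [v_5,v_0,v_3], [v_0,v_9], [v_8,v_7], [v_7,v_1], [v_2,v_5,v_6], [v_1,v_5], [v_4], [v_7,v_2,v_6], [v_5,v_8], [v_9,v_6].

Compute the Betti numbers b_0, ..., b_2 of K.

Fix the vertex order v_0 < v_1 < v_2 < v_3 < v_4 < v_5 < v_6 < v_7 < v_8 < v_9 and write every simplex with vertices in increasing order. Then dim K = 2 and the simplices of K are:

  0-simplices (10): [v_0], [v_1], [v_2], [v_3], [v_4], [v_5], [v_6], [v_7], [v_8], [v_9]
  1-simplices (14): [v_0,v_3], [v_0,v_5], [v_0,v_9], [v_1,v_5], [v_1,v_7], [v_2,v_5], [v_2,v_6], [v_2,v_7], [v_3,v_5], [v_5,v_6], [v_5,v_8], [v_6,v_7], [v_6,v_9], [v_7,v_8]
  2-simplices (3): [v_0,v_3,v_5], [v_2,v_5,v_6], [v_2,v_6,v_7]

so the chain groups are C_0 ≅ Z^10, C_1 ≅ Z^14, C_2 ≅ Z^3.

Boundary ∂_1: C_1 → C_0 sends each edge [p,q] (with p < q) to q − p.
The resulting 10×14 matrix has rank 8, and its Smith normal form has invariant factors (1,1,1,1,1,1,1,1).

Boundary ∂_2: C_2 → C_1 acts by ∂[p,q,r] = [q,r] − [p,r] + [p,q]. For instance
  ∂[v_0,v_3,v_5] = [v_3,v_5] − [v_0,v_5] + [v_0,v_3],
  ∂[v_2,v_6,v_7] = [v_6,v_7] − [v_2,v_7] + [v_2,v_6].
This gives a 14×3 integer matrix of rank 3; reducing to Smith normal form yields diagonal entries (1,1,1).

Reading off H_k = ker ∂_k / im ∂_{k+1}:

  H_0: rank C_0 − rank ∂_1 = 10 − 8 = 2, and the invariant factors of ∂_1 are all 1, so H_0 = Z^2.
  H_1: rank ker ∂_1 − rank ∂_2 = (14 − 8) − 3 = 3, and the invariant factors of ∂_2 are all 1, so H_1 = Z^3.
  H_2: rank ker ∂_2 − rank ∂_3 = (3 − 3) − 0 = 0, and there is no ∂_3, so H_2 = 0.

As a check, the Euler characteristic is 10 − 14 + 3 = -1, which agrees with 2 − 3 + 0 = -1.

Hence the Betti numbers are b_0 = 2, b_1 = 3, b_2 = 0.

b_0 = 2, b_1 = 3, b_2 = 0.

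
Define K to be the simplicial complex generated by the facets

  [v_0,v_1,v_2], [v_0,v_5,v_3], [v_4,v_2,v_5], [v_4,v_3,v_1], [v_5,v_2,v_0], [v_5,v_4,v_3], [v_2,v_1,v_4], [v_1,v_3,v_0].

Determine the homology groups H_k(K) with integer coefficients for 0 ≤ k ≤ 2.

H_0 = Z,  H_1 = 0,  H_2 = Z.

K has 6 vertices, 12 edges, 8 triangles.
rank ∂_0 = 0, rank ∂_1 = 5 ⇒ b_0 = 6 − 0 − 5 = 1; all invariant factors of ∂_1 are 1 so no torsion. So H_0 = Z.
rank ∂_1 = 5, rank ∂_2 = 7 ⇒ b_1 = 12 − 5 − 7 = 0; all invariant factors of ∂_2 are 1 so no torsion. So H_1 = 0.
rank ∂_2 = 7, rank ∂_3 = 0 ⇒ b_2 = 8 − 7 − 0 = 1. So H_2 = Z.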